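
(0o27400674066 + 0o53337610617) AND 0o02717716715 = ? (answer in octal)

0o2700504705

Add column by column in base 8, right to left:
  6+7 = 5 carry 1
  6+1+1 = 0 carry 1
  0+6+1 = 7
  4+0 = 4
  7+1 = 0 carry 1
  6+6+1 = 5 carry 1
  0+7+1 = 0 carry 1
  0+3+1 = 4
  4+3 = 7
  7+3 = 2 carry 1
  2+5+1 = 0 carry 1
  final carry 1
Sum = 0o102740504705; now AND with 0o02717716715:
  1&0=0, 0&0=0, 2&2=2, 7&7=7, 4&1=0, 0&7=0, 5&7=5, 0&1=0, 4&6=4, 7&7=7, 0&1=0, 5&5=5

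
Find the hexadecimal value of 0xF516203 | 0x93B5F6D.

OR each hex digit independently (no carries):
  F|9=F, 5|3=7, 1|B=B, 6|5=7, 2|F=F, 0|6=6, 3|D=F

0xF7B7F6F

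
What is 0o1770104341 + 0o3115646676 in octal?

Add column by column in base 8, right to left:
  1+6 = 7
  4+7 = 3 carry 1
  3+6+1 = 2 carry 1
  4+6+1 = 3 carry 1
  0+4+1 = 5
  1+6 = 7
  0+5 = 5
  7+1 = 0 carry 1
  7+1+1 = 1 carry 1
  1+3+1 = 5

0o5105753237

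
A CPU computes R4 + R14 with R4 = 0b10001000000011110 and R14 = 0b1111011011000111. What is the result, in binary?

0b100000011011100101

Add column by column in base 2, right to left:
  0+1 = 1
  1+1 = 0 carry 1
  1+1+1 = 1 carry 1
  1+0+1 = 0 carry 1
  1+0+1 = 0 carry 1
  0+0+1 = 1
  0+1 = 1
  0+1 = 1
  0+0 = 0
  0+1 = 1
  0+1 = 1
  0+0 = 0
  1+1 = 0 carry 1
  0+1+1 = 0 carry 1
  0+1+1 = 0 carry 1
  0+1+1 = 0 carry 1
  1+0+1 = 0 carry 1
  final carry 1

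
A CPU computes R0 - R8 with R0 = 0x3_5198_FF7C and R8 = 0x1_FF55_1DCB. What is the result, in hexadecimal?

0x15243E1B1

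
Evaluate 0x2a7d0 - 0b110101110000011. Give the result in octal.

0o436115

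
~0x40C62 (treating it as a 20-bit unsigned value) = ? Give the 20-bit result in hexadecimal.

0xBF39D

Each hex digit d becomes F−d:
  4→B, 0→F, C→3, 6→9, 2→D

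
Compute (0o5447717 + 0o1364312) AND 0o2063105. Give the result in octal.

0o2020001

Add column by column in base 8, right to left:
  7+2 = 1 carry 1
  1+1+1 = 3
  7+3 = 2 carry 1
  7+4+1 = 4 carry 1
  4+6+1 = 3 carry 1
  4+3+1 = 0 carry 1
  5+1+1 = 7
Sum = 0o7034231; now AND with 0o2063105:
  7&2=2, 0&0=0, 3&6=2, 4&3=0, 2&1=0, 3&0=0, 1&5=1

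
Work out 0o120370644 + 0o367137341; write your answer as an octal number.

Add column by column in base 8, right to left:
  4+1 = 5
  4+4 = 0 carry 1
  6+3+1 = 2 carry 1
  0+7+1 = 0 carry 1
  7+3+1 = 3 carry 1
  3+1+1 = 5
  0+7 = 7
  2+6 = 0 carry 1
  1+3+1 = 5

0o507530205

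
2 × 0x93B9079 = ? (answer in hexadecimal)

0x127720F2

Multiply each base-16 digit by 2, carrying:
  9×2 = 18 → write 2 carry 1
  7×2+1 = 15 → write F
  0×2 = 0 → write 0
  9×2 = 18 → write 2 carry 1
  B×2+1 = 23 → write 7 carry 1
  3×2+1 = 7 → write 7
  9×2 = 18 → write 2 carry 1
  remaining carry: 1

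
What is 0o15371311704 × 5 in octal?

Multiply each base-8 digit by 5, carrying:
  4×5 = 20 → write 4 carry 2
  0×5+2 = 2 → write 2
  7×5 = 35 → write 3 carry 4
  1×5+4 = 9 → write 1 carry 1
  1×5+1 = 6 → write 6
  3×5 = 15 → write 7 carry 1
  1×5+1 = 6 → write 6
  7×5 = 35 → write 3 carry 4
  3×5+4 = 19 → write 3 carry 2
  5×5+2 = 27 → write 3 carry 3
  1×5+3 = 8 → write 0 carry 1
  remaining carry: 1

0o103336761324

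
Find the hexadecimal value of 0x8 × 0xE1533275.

0x70A9993A8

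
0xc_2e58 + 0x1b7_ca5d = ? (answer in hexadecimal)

0x1c3f8b5

Add column by column in base 16, right to left:
  8+d = 5 carry 1
  5+5+1 = b
  e+a = 8 carry 1
  2+c+1 = f
  c+7 = 3 carry 1
  0+b+1 = c
  0+1 = 1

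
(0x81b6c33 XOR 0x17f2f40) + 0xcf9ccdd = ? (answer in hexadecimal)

0x165e1050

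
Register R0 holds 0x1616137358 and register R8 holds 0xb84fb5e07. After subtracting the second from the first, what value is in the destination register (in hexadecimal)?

0xa91181551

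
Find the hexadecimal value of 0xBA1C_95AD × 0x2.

0x174392B5A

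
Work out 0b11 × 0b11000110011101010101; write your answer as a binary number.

0b1001010011010111111111

Multiply each base-2 digit by 3, carrying:
  1×3 = 3 → write 1 carry 1
  0×3+1 = 1 → write 1
  1×3 = 3 → write 1 carry 1
  0×3+1 = 1 → write 1
  1×3 = 3 → write 1 carry 1
  0×3+1 = 1 → write 1
  1×3 = 3 → write 1 carry 1
  0×3+1 = 1 → write 1
  1×3 = 3 → write 1 carry 1
  1×3+1 = 4 → write 0 carry 2
  1×3+2 = 5 → write 1 carry 2
  0×3+2 = 2 → write 0 carry 1
  0×3+1 = 1 → write 1
  1×3 = 3 → write 1 carry 1
  1×3+1 = 4 → write 0 carry 2
  0×3+2 = 2 → write 0 carry 1
  0×3+1 = 1 → write 1
  0×3 = 0 → write 0
  1×3 = 3 → write 1 carry 1
  1×3+1 = 4 → write 0 carry 2
  remaining carry: 10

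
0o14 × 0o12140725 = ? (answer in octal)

0o172212774

Multiply each base-8 digit by 12, carrying:
  5×12 = 60 → write 4 carry 7
  2×12+7 = 31 → write 7 carry 3
  7×12+3 = 87 → write 7 carry 10
  0×12+10 = 10 → write 2 carry 1
  4×12+1 = 49 → write 1 carry 6
  1×12+6 = 18 → write 2 carry 2
  2×12+2 = 26 → write 2 carry 3
  1×12+3 = 15 → write 7 carry 1
  remaining carry: 1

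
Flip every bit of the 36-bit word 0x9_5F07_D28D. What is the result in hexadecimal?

0x6A0F82D72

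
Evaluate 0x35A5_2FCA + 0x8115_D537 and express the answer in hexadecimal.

Add column by column in base 16, right to left:
  A+7 = 1 carry 1
  C+3+1 = 0 carry 1
  F+5+1 = 5 carry 1
  2+D+1 = 0 carry 1
  5+5+1 = B
  A+1 = B
  5+1 = 6
  3+8 = B

0xB6BB0501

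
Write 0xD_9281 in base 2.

0b11011001001010000001

Expand each hex digit to 4 bits: D=1101 9=1001 2=0010 8=1000 1=0001.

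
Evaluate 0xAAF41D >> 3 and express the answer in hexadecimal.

0x155E83

3 bits is not a whole number of base-16 digits; in binary: 101010101111010000011101 >> 3 = 101010101111010000011.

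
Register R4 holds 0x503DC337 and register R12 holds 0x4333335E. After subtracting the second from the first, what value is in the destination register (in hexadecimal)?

0xD0A8FD9

Subtract column by column in base 16:
  7-E → 9 (borrow)
  3-5-1 → D (borrow)
  3-3-1 → F (borrow)
  C-3-1 → 8
  D-3 → A
  3-3 → 0
  0-3 → D (borrow)
  5-4-1 → 0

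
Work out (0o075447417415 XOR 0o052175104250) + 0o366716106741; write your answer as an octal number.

0o416450622606

First 0o075447417415 XOR 0o052175104250 = 0o027532513645.
Add column by column in base 8, right to left:
  5+1 = 6
  4+4 = 0 carry 1
  6+7+1 = 6 carry 1
  3+6+1 = 2 carry 1
  1+0+1 = 2
  5+1 = 6
  2+6 = 0 carry 1
  3+1+1 = 5
  5+7 = 4 carry 1
  7+6+1 = 6 carry 1
  2+6+1 = 1 carry 1
  0+3+1 = 4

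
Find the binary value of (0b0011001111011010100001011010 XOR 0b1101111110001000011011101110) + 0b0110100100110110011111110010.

First 0b0011001111011010100001011010 XOR 0b1101111110001000011011101110 = 0b1110110001010010111010110100.
Add column by column in base 2, right to left:
  0+0 = 0
  0+1 = 1
  1+0 = 1
  0+0 = 0
  1+1 = 0 carry 1
  1+1+1 = 1 carry 1
  0+1+1 = 0 carry 1
  1+1+1 = 1 carry 1
  0+1+1 = 0 carry 1
  1+1+1 = 1 carry 1
  1+1+1 = 1 carry 1
  1+0+1 = 0 carry 1
  0+0+1 = 1
  1+1 = 0 carry 1
  0+1+1 = 0 carry 1
  0+0+1 = 1
  1+1 = 0 carry 1
  0+1+1 = 0 carry 1
  1+0+1 = 0 carry 1
  0+0+1 = 1
  0+1 = 1
  0+0 = 0
  1+0 = 1
  1+1 = 0 carry 1
  0+0+1 = 1
  1+1 = 0 carry 1
  1+1+1 = 1 carry 1
  1+0+1 = 0 carry 1
  final carry 1

0b10101010110001001011010100110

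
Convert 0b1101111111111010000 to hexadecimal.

Group the bits into nibbles: 0110 1111 1111 1101 0000 → 6FFD0.

0x6FFD0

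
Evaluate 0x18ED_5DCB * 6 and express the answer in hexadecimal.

0x959032C2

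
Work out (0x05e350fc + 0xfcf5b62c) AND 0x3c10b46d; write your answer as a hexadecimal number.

0x100428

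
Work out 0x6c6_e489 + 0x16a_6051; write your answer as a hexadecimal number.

Add column by column in base 16, right to left:
  9+1 = a
  8+5 = d
  4+0 = 4
  e+6 = 4 carry 1
  6+a+1 = 1 carry 1
  c+6+1 = 3 carry 1
  6+1+1 = 8

0x83144da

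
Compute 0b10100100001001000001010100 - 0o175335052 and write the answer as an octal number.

0b10100100001001000001010100 = 0o244110124 in octal.
Subtract column by column in base 8:
  4-2 → 2
  2-5 → 5 (borrow)
  1-0-1 → 0
  0-5 → 3 (borrow)
  1-3-1 → 5 (borrow)
  1-3-1 → 5 (borrow)
  4-5-1 → 6 (borrow)
  4-7-1 → 4 (borrow)
  2-1-1 → 0

0o46553052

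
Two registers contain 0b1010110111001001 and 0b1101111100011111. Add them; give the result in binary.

0b11000110011101000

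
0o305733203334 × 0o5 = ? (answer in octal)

Multiply each base-8 digit by 5, carrying:
  4×5 = 20 → write 4 carry 2
  3×5+2 = 17 → write 1 carry 2
  3×5+2 = 17 → write 1 carry 2
  3×5+2 = 17 → write 1 carry 2
  0×5+2 = 2 → write 2
  2×5 = 10 → write 2 carry 1
  3×5+1 = 16 → write 0 carry 2
  3×5+2 = 17 → write 1 carry 2
  7×5+2 = 37 → write 5 carry 4
  5×5+4 = 29 → write 5 carry 3
  0×5+3 = 3 → write 3
  3×5 = 15 → write 7 carry 1
  remaining carry: 1

0o1735510221114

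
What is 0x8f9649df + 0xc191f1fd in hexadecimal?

0x151283bdc

Add column by column in base 16, right to left:
  f+d = c carry 1
  d+f+1 = d carry 1
  9+1+1 = b
  4+f = 3 carry 1
  6+1+1 = 8
  9+9 = 2 carry 1
  f+1+1 = 1 carry 1
  8+c+1 = 5 carry 1
  final carry 1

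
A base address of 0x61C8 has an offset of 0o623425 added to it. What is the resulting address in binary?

0x61C8 = 0b110000111001000 in binary.
0o623425 = 0b110010011100010101 in binary.
Add column by column in base 2, right to left:
  0+1 = 1
  0+0 = 0
  0+1 = 1
  1+0 = 1
  0+1 = 1
  0+0 = 0
  1+0 = 1
  1+0 = 1
  1+1 = 0 carry 1
  0+1+1 = 0 carry 1
  0+1+1 = 0 carry 1
  0+0+1 = 1
  0+0 = 0
  1+1 = 0 carry 1
  1+0+1 = 0 carry 1
  0+0+1 = 1
  0+1 = 1
  0+1 = 1

0b111000100011011101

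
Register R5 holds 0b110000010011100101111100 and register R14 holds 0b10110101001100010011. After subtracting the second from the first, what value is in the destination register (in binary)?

0b101101011110011001101001

Subtract column by column in base 2:
  0-1 → 1 (borrow)
  0-1-1 → 0 (borrow)
  1-0-1 → 0
  1-0 → 1
  1-1 → 0
  1-0 → 1
  1-0 → 1
  0-0 → 0
  1-1 → 0
  0-1 → 1 (borrow)
  0-0-1 → 1 (borrow)
  1-0-1 → 0
  1-1 → 0
  1-0 → 1
  0-1 → 1 (borrow)
  0-0-1 → 1 (borrow)
  1-1-1 → 1 (borrow)
  0-1-1 → 0 (borrow)
  0-0-1 → 1 (borrow)
  0-1-1 → 0 (borrow)
  0-0-1 → 1 (borrow)
  0-0-1 → 1 (borrow)
  1-0-1 → 0
  1-0 → 1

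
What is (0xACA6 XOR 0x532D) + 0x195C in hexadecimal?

0x118E7

First 0xACA6 XOR 0x532D = 0xFF8B.
Add column by column in base 16, right to left:
  B+C = 7 carry 1
  8+5+1 = E
  F+9 = 8 carry 1
  F+1+1 = 1 carry 1
  final carry 1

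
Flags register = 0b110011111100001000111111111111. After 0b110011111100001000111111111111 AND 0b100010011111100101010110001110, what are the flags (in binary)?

0b100010011100000000010110001110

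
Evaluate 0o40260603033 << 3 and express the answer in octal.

Shifting left by 3 bits = 1 oct digit: append 1 zero.

0o402606030330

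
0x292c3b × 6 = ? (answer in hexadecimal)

0xf70962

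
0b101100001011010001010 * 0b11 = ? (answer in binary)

0b10000100100001110011110

Multiply each base-2 digit by 3, carrying:
  0×3 = 0 → write 0
  1×3 = 3 → write 1 carry 1
  0×3+1 = 1 → write 1
  1×3 = 3 → write 1 carry 1
  0×3+1 = 1 → write 1
  0×3 = 0 → write 0
  0×3 = 0 → write 0
  1×3 = 3 → write 1 carry 1
  0×3+1 = 1 → write 1
  1×3 = 3 → write 1 carry 1
  1×3+1 = 4 → write 0 carry 2
  0×3+2 = 2 → write 0 carry 1
  1×3+1 = 4 → write 0 carry 2
  0×3+2 = 2 → write 0 carry 1
  0×3+1 = 1 → write 1
  0×3 = 0 → write 0
  0×3 = 0 → write 0
  1×3 = 3 → write 1 carry 1
  1×3+1 = 4 → write 0 carry 2
  0×3+2 = 2 → write 0 carry 1
  1×3+1 = 4 → write 0 carry 2
  remaining carry: 10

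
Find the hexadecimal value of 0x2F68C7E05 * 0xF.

Multiply each base-16 digit by 15, carrying:
  5×15 = 75 → write B carry 4
  0×15+4 = 4 → write 4
  E×15 = 210 → write 2 carry 13
  7×15+13 = 118 → write 6 carry 7
  C×15+7 = 187 → write B carry 11
  8×15+11 = 131 → write 3 carry 8
  6×15+8 = 98 → write 2 carry 6
  F×15+6 = 231 → write 7 carry 14
  2×15+14 = 44 → write C carry 2
  remaining carry: 2

0x2C723B624B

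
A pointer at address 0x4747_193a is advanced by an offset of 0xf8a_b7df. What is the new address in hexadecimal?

Add column by column in base 16, right to left:
  a+f = 9 carry 1
  3+d+1 = 1 carry 1
  9+7+1 = 1 carry 1
  1+b+1 = d
  7+a = 1 carry 1
  4+8+1 = d
  7+f = 6 carry 1
  4+0+1 = 5

0x56d1d119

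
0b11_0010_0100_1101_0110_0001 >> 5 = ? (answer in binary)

0b11001001001101011

Right shift by 5: drop the 5 least-significant bits.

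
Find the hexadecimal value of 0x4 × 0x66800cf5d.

Multiply each base-16 digit by 4, carrying:
  d×4 = 52 → write 4 carry 3
  5×4+3 = 23 → write 7 carry 1
  f×4+1 = 61 → write d carry 3
  c×4+3 = 51 → write 3 carry 3
  0×4+3 = 3 → write 3
  0×4 = 0 → write 0
  8×4 = 32 → write 0 carry 2
  6×4+2 = 26 → write a carry 1
  6×4+1 = 25 → write 9 carry 1
  remaining carry: 1

0x19a0033d74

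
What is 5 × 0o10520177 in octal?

Multiply each base-8 digit by 5, carrying:
  7×5 = 35 → write 3 carry 4
  7×5+4 = 39 → write 7 carry 4
  1×5+4 = 9 → write 1 carry 1
  0×5+1 = 1 → write 1
  2×5 = 10 → write 2 carry 1
  5×5+1 = 26 → write 2 carry 3
  0×5+3 = 3 → write 3
  1×5 = 5 → write 5

0o53221173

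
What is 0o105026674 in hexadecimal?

0x1142dbc

Each octal digit is 3 bits: 1=001 0=000 5=101 0=000 2=010 6=110 6=110 7=111 4=100.
Group the bits into nibbles: 0001 0001 0100 0010 1101 1011 1100 → 1142dbc.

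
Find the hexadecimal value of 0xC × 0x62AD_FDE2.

0x4A027E698

Multiply each base-16 digit by 12, carrying:
  2×12 = 24 → write 8 carry 1
  E×12+1 = 169 → write 9 carry 10
  D×12+10 = 166 → write 6 carry 10
  F×12+10 = 190 → write E carry 11
  D×12+11 = 167 → write 7 carry 10
  A×12+10 = 130 → write 2 carry 8
  2×12+8 = 32 → write 0 carry 2
  6×12+2 = 74 → write A carry 4
  remaining carry: 4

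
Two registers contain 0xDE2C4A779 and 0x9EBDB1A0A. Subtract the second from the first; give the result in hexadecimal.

0x3F6E98D6F

Subtract column by column in base 16:
  9-A → F (borrow)
  7-0-1 → 6
  7-A → D (borrow)
  A-1-1 → 8
  4-B → 9 (borrow)
  C-D-1 → E (borrow)
  2-B-1 → 6 (borrow)
  E-E-1 → F (borrow)
  D-9-1 → 3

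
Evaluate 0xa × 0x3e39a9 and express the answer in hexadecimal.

Multiply each base-16 digit by 10, carrying:
  9×10 = 90 → write a carry 5
  a×10+5 = 105 → write 9 carry 6
  9×10+6 = 96 → write 0 carry 6
  3×10+6 = 36 → write 4 carry 2
  e×10+2 = 142 → write e carry 8
  3×10+8 = 38 → write 6 carry 2
  remaining carry: 2

0x26e409a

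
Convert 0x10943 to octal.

Expand each hex digit to 4 bits: 1=0001 0=0000 9=1001 4=0100 3=0011.
Group the bits in threes: 010 000 100 101 000 011 → 204503.

0o204503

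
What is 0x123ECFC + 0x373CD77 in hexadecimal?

Add column by column in base 16, right to left:
  C+7 = 3 carry 1
  F+7+1 = 7 carry 1
  C+D+1 = A carry 1
  E+C+1 = B carry 1
  3+3+1 = 7
  2+7 = 9
  1+3 = 4

0x497BA73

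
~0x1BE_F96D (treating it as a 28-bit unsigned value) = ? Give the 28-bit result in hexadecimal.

0xE410692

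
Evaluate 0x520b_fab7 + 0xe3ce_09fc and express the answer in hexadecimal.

Add column by column in base 16, right to left:
  7+c = 3 carry 1
  b+f+1 = b carry 1
  a+9+1 = 4 carry 1
  f+0+1 = 0 carry 1
  b+e+1 = a carry 1
  0+c+1 = d
  2+3 = 5
  5+e = 3 carry 1
  final carry 1

0x135da04b3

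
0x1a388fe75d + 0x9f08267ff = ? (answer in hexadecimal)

0x2429124f5c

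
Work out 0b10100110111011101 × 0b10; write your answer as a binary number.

0b101001101110111010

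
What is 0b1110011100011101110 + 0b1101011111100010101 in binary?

Add column by column in base 2, right to left:
  0+1 = 1
  1+0 = 1
  1+1 = 0 carry 1
  1+0+1 = 0 carry 1
  0+1+1 = 0 carry 1
  1+0+1 = 0 carry 1
  1+0+1 = 0 carry 1
  1+0+1 = 0 carry 1
  0+1+1 = 0 carry 1
  0+1+1 = 0 carry 1
  0+1+1 = 0 carry 1
  1+1+1 = 1 carry 1
  1+1+1 = 1 carry 1
  1+1+1 = 1 carry 1
  0+0+1 = 1
  0+1 = 1
  1+0 = 1
  1+1 = 0 carry 1
  1+1+1 = 1 carry 1
  final carry 1

0b11011111100000000011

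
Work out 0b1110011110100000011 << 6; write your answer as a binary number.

0b1110011110100000011000000

Left shift by 6: append 6 zero bits.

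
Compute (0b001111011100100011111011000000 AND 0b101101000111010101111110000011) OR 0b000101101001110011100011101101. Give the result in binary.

0b1101101101110011111011101101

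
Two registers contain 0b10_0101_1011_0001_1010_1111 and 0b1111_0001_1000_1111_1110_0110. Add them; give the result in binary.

0b1000101110100000110010101

Add column by column in base 2, right to left:
  1+0 = 1
  1+1 = 0 carry 1
  1+1+1 = 1 carry 1
  1+0+1 = 0 carry 1
  0+0+1 = 1
  1+1 = 0 carry 1
  0+1+1 = 0 carry 1
  1+1+1 = 1 carry 1
  1+1+1 = 1 carry 1
  0+1+1 = 0 carry 1
  0+1+1 = 0 carry 1
  0+1+1 = 0 carry 1
  1+0+1 = 0 carry 1
  1+0+1 = 0 carry 1
  0+0+1 = 1
  1+1 = 0 carry 1
  1+1+1 = 1 carry 1
  0+0+1 = 1
  1+0 = 1
  0+0 = 0
  0+1 = 1
  1+1 = 0 carry 1
  0+1+1 = 0 carry 1
  0+1+1 = 0 carry 1
  final carry 1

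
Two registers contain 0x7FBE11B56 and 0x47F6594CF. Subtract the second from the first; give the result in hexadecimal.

0x37C7B8687

Subtract column by column in base 16:
  6-F → 7 (borrow)
  5-C-1 → 8 (borrow)
  B-4-1 → 6
  1-9 → 8 (borrow)
  1-5-1 → B (borrow)
  E-6-1 → 7
  B-F → C (borrow)
  F-7-1 → 7
  7-4 → 3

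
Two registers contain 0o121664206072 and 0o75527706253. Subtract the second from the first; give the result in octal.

0o24134277617

Subtract column by column in base 8:
  2-3 → 7 (borrow)
  7-5-1 → 1
  0-2 → 6 (borrow)
  6-6-1 → 7 (borrow)
  0-0-1 → 7 (borrow)
  2-7-1 → 2 (borrow)
  4-7-1 → 4 (borrow)
  6-2-1 → 3
  6-5 → 1
  1-5 → 4 (borrow)
  2-7-1 → 2 (borrow)
  1-0-1 → 0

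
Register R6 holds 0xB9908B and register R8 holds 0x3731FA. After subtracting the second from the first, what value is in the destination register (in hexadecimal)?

Subtract column by column in base 16:
  B-A → 1
  8-F → 9 (borrow)
  0-1-1 → E (borrow)
  9-3-1 → 5
  9-7 → 2
  B-3 → 8

0x825E91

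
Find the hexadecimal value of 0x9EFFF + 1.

0x9F000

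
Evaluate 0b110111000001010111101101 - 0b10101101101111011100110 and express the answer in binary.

0b100001010011011100000111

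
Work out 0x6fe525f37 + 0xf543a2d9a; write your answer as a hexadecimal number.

0x16528c8cd1

Add column by column in base 16, right to left:
  7+a = 1 carry 1
  3+9+1 = d
  f+d = c carry 1
  5+2+1 = 8
  2+a = c
  5+3 = 8
  e+4 = 2 carry 1
  f+5+1 = 5 carry 1
  6+f+1 = 6 carry 1
  final carry 1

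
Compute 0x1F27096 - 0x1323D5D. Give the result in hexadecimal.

Subtract column by column in base 16:
  6-D → 9 (borrow)
  9-5-1 → 3
  0-D → 3 (borrow)
  7-3-1 → 3
  2-2 → 0
  F-3 → C
  1-1 → 0

0xC03339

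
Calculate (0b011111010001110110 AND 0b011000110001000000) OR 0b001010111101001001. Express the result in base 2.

0b11010111101001001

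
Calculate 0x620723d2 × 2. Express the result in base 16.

0xc40e47a4

Multiply each base-16 digit by 2, carrying:
  2×2 = 4 → write 4
  d×2 = 26 → write a carry 1
  3×2+1 = 7 → write 7
  2×2 = 4 → write 4
  7×2 = 14 → write e
  0×2 = 0 → write 0
  2×2 = 4 → write 4
  6×2 = 12 → write c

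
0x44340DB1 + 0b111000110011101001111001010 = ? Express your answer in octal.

0o11323360573

0x44340DB1 = 0o10415006661 in octal.
0b111000110011101001111001010 = 0o706351712 in octal.
Add column by column in base 8, right to left:
  1+2 = 3
  6+1 = 7
  6+7 = 5 carry 1
  6+1+1 = 0 carry 1
  0+5+1 = 6
  0+3 = 3
  5+6 = 3 carry 1
  1+0+1 = 2
  4+7 = 3 carry 1
  0+0+1 = 1
  1+0 = 1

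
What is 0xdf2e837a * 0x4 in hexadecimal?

0x37cba0de8

Multiply each base-16 digit by 4, carrying:
  a×4 = 40 → write 8 carry 2
  7×4+2 = 30 → write e carry 1
  3×4+1 = 13 → write d
  8×4 = 32 → write 0 carry 2
  e×4+2 = 58 → write a carry 3
  2×4+3 = 11 → write b
  f×4 = 60 → write c carry 3
  d×4+3 = 55 → write 7 carry 3
  remaining carry: 3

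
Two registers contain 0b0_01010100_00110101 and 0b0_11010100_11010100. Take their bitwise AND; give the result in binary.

0b00101010000010100

AND bit by bit (1 only where both bits are 1):
  00101010000110101
& 01101010011010100
= 00101010000010100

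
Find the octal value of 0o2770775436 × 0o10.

0o27707754360

Multiply each base-8 digit by 8, carrying:
  6×8 = 48 → write 0 carry 6
  3×8+6 = 30 → write 6 carry 3
  4×8+3 = 35 → write 3 carry 4
  5×8+4 = 44 → write 4 carry 5
  7×8+5 = 61 → write 5 carry 7
  7×8+7 = 63 → write 7 carry 7
  0×8+7 = 7 → write 7
  7×8 = 56 → write 0 carry 7
  7×8+7 = 63 → write 7 carry 7
  2×8+7 = 23 → write 7 carry 2
  remaining carry: 2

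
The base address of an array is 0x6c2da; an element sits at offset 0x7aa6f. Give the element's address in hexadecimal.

0xe6d49

Add column by column in base 16, right to left:
  a+f = 9 carry 1
  d+6+1 = 4 carry 1
  2+a+1 = d
  c+a = 6 carry 1
  6+7+1 = e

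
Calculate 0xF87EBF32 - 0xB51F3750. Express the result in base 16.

0x435F87E2

Subtract column by column in base 16:
  2-0 → 2
  3-5 → E (borrow)
  F-7-1 → 7
  B-3 → 8
  E-F → F (borrow)
  7-1-1 → 5
  8-5 → 3
  F-B → 4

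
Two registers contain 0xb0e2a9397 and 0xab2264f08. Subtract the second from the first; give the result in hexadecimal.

0x5c04448f

Subtract column by column in base 16:
  7-8 → f (borrow)
  9-0-1 → 8
  3-f → 4 (borrow)
  9-4-1 → 4
  a-6 → 4
  2-2 → 0
  e-2 → c
  0-b → 5 (borrow)
  b-a-1 → 0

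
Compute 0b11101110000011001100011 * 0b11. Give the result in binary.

0b1011001010001001100101001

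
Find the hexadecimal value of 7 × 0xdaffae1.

0x5fcfdc27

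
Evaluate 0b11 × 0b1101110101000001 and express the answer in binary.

0b101001011111000011

Multiply each base-2 digit by 3, carrying:
  1×3 = 3 → write 1 carry 1
  0×3+1 = 1 → write 1
  0×3 = 0 → write 0
  0×3 = 0 → write 0
  0×3 = 0 → write 0
  0×3 = 0 → write 0
  1×3 = 3 → write 1 carry 1
  0×3+1 = 1 → write 1
  1×3 = 3 → write 1 carry 1
  0×3+1 = 1 → write 1
  1×3 = 3 → write 1 carry 1
  1×3+1 = 4 → write 0 carry 2
  1×3+2 = 5 → write 1 carry 2
  0×3+2 = 2 → write 0 carry 1
  1×3+1 = 4 → write 0 carry 2
  1×3+2 = 5 → write 1 carry 2
  remaining carry: 10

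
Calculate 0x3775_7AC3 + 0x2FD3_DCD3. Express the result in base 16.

0x67495796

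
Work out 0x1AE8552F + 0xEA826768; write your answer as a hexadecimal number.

0x1056ABC97

Add column by column in base 16, right to left:
  F+8 = 7 carry 1
  2+6+1 = 9
  5+7 = C
  5+6 = B
  8+2 = A
  E+8 = 6 carry 1
  A+A+1 = 5 carry 1
  1+E+1 = 0 carry 1
  final carry 1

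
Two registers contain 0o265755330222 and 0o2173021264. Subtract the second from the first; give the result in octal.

0o263562306736

Subtract column by column in base 8:
  2-4 → 6 (borrow)
  2-6-1 → 3 (borrow)
  2-2-1 → 7 (borrow)
  0-1-1 → 6 (borrow)
  3-2-1 → 0
  3-0 → 3
  5-3 → 2
  5-7 → 6 (borrow)
  7-1-1 → 5
  5-2 → 3
  6-0 → 6
  2-0 → 2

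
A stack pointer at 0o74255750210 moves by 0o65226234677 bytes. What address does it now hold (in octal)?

0o161504205107

Add column by column in base 8, right to left:
  0+7 = 7
  1+7 = 0 carry 1
  2+6+1 = 1 carry 1
  0+4+1 = 5
  5+3 = 0 carry 1
  7+2+1 = 2 carry 1
  5+6+1 = 4 carry 1
  5+2+1 = 0 carry 1
  2+2+1 = 5
  4+5 = 1 carry 1
  7+6+1 = 6 carry 1
  final carry 1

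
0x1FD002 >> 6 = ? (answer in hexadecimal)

0x7F40

6 bits is not a whole number of base-16 digits; in binary: 111111101000000000010 >> 6 = 111111101000000.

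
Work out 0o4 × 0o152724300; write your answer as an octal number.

Multiply each base-8 digit by 4, carrying:
  0×4 = 0 → write 0
  0×4 = 0 → write 0
  3×4 = 12 → write 4 carry 1
  4×4+1 = 17 → write 1 carry 2
  2×4+2 = 10 → write 2 carry 1
  7×4+1 = 29 → write 5 carry 3
  2×4+3 = 11 → write 3 carry 1
  5×4+1 = 21 → write 5 carry 2
  1×4+2 = 6 → write 6

0o653521400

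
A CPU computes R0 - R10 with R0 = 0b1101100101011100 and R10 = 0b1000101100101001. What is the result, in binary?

0b100111000110011

Subtract column by column in base 2:
  0-1 → 1 (borrow)
  0-0-1 → 1 (borrow)
  1-0-1 → 0
  1-1 → 0
  1-0 → 1
  0-1 → 1 (borrow)
  1-0-1 → 0
  0-0 → 0
  1-1 → 0
  0-1 → 1 (borrow)
  0-0-1 → 1 (borrow)
  1-1-1 → 1 (borrow)
  1-0-1 → 0
  0-0 → 0
  1-0 → 1
  1-1 → 0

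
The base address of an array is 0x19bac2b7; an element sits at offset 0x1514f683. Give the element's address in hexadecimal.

0x2ecfb93a

Add column by column in base 16, right to left:
  7+3 = a
  b+8 = 3 carry 1
  2+6+1 = 9
  c+f = b carry 1
  a+4+1 = f
  b+1 = c
  9+5 = e
  1+1 = 2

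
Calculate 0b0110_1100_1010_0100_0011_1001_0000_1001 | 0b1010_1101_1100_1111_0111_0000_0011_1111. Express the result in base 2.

OR bit by bit (1 where either bit is 1):
  01101100101001000011100100001001
| 10101101110011110111000000111111
= 11101101111011110111100100111111

0b11101101111011110111100100111111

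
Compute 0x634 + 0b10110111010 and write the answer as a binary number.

0b101111101110

0x634 = 0b11000110100 in binary.
Add column by column in base 2, right to left:
  0+0 = 0
  0+1 = 1
  1+0 = 1
  0+1 = 1
  1+1 = 0 carry 1
  1+1+1 = 1 carry 1
  0+0+1 = 1
  0+1 = 1
  0+1 = 1
  1+0 = 1
  1+1 = 0 carry 1
  final carry 1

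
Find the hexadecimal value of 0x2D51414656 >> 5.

0x16A8A0A32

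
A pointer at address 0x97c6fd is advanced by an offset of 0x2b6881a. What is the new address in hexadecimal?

0x34e4f17

Add column by column in base 16, right to left:
  d+a = 7 carry 1
  f+1+1 = 1 carry 1
  6+8+1 = f
  c+8 = 4 carry 1
  7+6+1 = e
  9+b = 4 carry 1
  0+2+1 = 3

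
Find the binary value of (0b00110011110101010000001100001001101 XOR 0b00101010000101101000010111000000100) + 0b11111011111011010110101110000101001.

0b100010101101100001111001001001110010

First 0b00110011110101010000001100001001101 XOR 0b00101010000101101000010111000000100 = 0b00011001110000111000011011001001001.
Add column by column in base 2, right to left:
  1+1 = 0 carry 1
  0+0+1 = 1
  0+0 = 0
  1+1 = 0 carry 1
  0+0+1 = 1
  0+1 = 1
  1+0 = 1
  0+0 = 0
  0+0 = 0
  1+0 = 1
  1+1 = 0 carry 1
  0+1+1 = 0 carry 1
  1+1+1 = 1 carry 1
  1+0+1 = 0 carry 1
  0+1+1 = 0 carry 1
  0+0+1 = 1
  0+1 = 1
  0+1 = 1
  1+0 = 1
  1+1 = 0 carry 1
  1+0+1 = 0 carry 1
  0+1+1 = 0 carry 1
  0+1+1 = 0 carry 1
  0+0+1 = 1
  0+1 = 1
  1+1 = 0 carry 1
  1+1+1 = 1 carry 1
  1+1+1 = 1 carry 1
  0+1+1 = 0 carry 1
  0+0+1 = 1
  1+1 = 0 carry 1
  1+1+1 = 1 carry 1
  0+1+1 = 0 carry 1
  0+1+1 = 0 carry 1
  0+1+1 = 0 carry 1
  final carry 1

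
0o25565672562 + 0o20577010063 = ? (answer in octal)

Add column by column in base 8, right to left:
  2+3 = 5
  6+6 = 4 carry 1
  5+0+1 = 6
  2+0 = 2
  7+1 = 0 carry 1
  6+0+1 = 7
  5+7 = 4 carry 1
  6+7+1 = 6 carry 1
  5+5+1 = 3 carry 1
  5+0+1 = 6
  2+2 = 4

0o46364702645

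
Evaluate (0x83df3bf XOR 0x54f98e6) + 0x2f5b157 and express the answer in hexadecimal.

First 0x83df3bf XOR 0x54f98e6 = 0xd726b59.
Add column by column in base 16, right to left:
  9+7 = 0 carry 1
  5+5+1 = b
  b+1 = c
  6+b = 1 carry 1
  2+5+1 = 8
  7+f = 6 carry 1
  d+2+1 = 0 carry 1
  final carry 1

0x10681cb0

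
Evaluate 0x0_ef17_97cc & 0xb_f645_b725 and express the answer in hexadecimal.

0x0e6059704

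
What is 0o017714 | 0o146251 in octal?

0o157755

OR each oct digit independently (no carries):
  0|1=1, 1|4=5, 7|6=7, 7|2=7, 1|5=5, 4|1=5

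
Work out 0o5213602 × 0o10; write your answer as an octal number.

0o52136020

Multiply each base-8 digit by 8, carrying:
  2×8 = 16 → write 0 carry 2
  0×8+2 = 2 → write 2
  6×8 = 48 → write 0 carry 6
  3×8+6 = 30 → write 6 carry 3
  1×8+3 = 11 → write 3 carry 1
  2×8+1 = 17 → write 1 carry 2
  5×8+2 = 42 → write 2 carry 5
  remaining carry: 5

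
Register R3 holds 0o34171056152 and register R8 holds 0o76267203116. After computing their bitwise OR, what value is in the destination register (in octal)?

0o76377257156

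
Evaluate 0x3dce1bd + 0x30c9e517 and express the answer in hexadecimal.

0x34a6c6d4

Add column by column in base 16, right to left:
  d+7 = 4 carry 1
  b+1+1 = d
  1+5 = 6
  e+e = c carry 1
  c+9+1 = 6 carry 1
  d+c+1 = a carry 1
  3+0+1 = 4
  0+3 = 3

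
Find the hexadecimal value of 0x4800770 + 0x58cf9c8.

0xa0d0138

Add column by column in base 16, right to left:
  0+8 = 8
  7+c = 3 carry 1
  7+9+1 = 1 carry 1
  0+f+1 = 0 carry 1
  0+c+1 = d
  8+8 = 0 carry 1
  4+5+1 = a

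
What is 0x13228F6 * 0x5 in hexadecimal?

0x5FACCCE

Multiply each base-16 digit by 5, carrying:
  6×5 = 30 → write E carry 1
  F×5+1 = 76 → write C carry 4
  8×5+4 = 44 → write C carry 2
  2×5+2 = 12 → write C
  2×5 = 10 → write A
  3×5 = 15 → write F
  1×5 = 5 → write 5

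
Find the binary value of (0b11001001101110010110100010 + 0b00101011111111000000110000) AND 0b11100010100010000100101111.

0b11100000100000000100000010

Add column by column in base 2, right to left:
  0+0 = 0
  1+0 = 1
  0+0 = 0
  0+0 = 0
  0+1 = 1
  1+1 = 0 carry 1
  0+0+1 = 1
  1+0 = 1
  1+0 = 1
  0+0 = 0
  1+0 = 1
  0+0 = 0
  0+1 = 1
  1+1 = 0 carry 1
  1+1+1 = 1 carry 1
  1+1+1 = 1 carry 1
  0+1+1 = 0 carry 1
  1+1+1 = 1 carry 1
  1+1+1 = 1 carry 1
  0+1+1 = 0 carry 1
  0+0+1 = 1
  1+1 = 0 carry 1
  0+0+1 = 1
  0+1 = 1
  1+0 = 1
  1+0 = 1
Sum = 0b11110101101101010111010010; now AND with 0b11100010100010000100101111:
  11110101101101010111010010
& 11100010100010000100101111
= 11100000100000000100000010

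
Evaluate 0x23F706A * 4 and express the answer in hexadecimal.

0x8FDC1A8

Multiply each base-16 digit by 4, carrying:
  A×4 = 40 → write 8 carry 2
  6×4+2 = 26 → write A carry 1
  0×4+1 = 1 → write 1
  7×4 = 28 → write C carry 1
  F×4+1 = 61 → write D carry 3
  3×4+3 = 15 → write F
  2×4 = 8 → write 8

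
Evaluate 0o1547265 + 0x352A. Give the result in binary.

0b1110000001111011111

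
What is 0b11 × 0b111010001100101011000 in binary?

0b10101110100110000001000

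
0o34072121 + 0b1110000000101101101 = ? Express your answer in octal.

0o35672676

0b1110000000101101101 = 0o1600555 in octal.
Add column by column in base 8, right to left:
  1+5 = 6
  2+5 = 7
  1+5 = 6
  2+0 = 2
  7+0 = 7
  0+6 = 6
  4+1 = 5
  3+0 = 3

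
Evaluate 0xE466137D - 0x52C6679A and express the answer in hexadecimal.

Subtract column by column in base 16:
  D-A → 3
  7-9 → E (borrow)
  3-7-1 → B (borrow)
  1-6-1 → A (borrow)
  6-6-1 → F (borrow)
  6-C-1 → 9 (borrow)
  4-2-1 → 1
  E-5 → 9

0x919FABE3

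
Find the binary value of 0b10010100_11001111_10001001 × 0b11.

Multiply each base-2 digit by 3, carrying:
  1×3 = 3 → write 1 carry 1
  0×3+1 = 1 → write 1
  0×3 = 0 → write 0
  1×3 = 3 → write 1 carry 1
  0×3+1 = 1 → write 1
  0×3 = 0 → write 0
  0×3 = 0 → write 0
  1×3 = 3 → write 1 carry 1
  1×3+1 = 4 → write 0 carry 2
  1×3+2 = 5 → write 1 carry 2
  1×3+2 = 5 → write 1 carry 2
  1×3+2 = 5 → write 1 carry 2
  0×3+2 = 2 → write 0 carry 1
  0×3+1 = 1 → write 1
  1×3 = 3 → write 1 carry 1
  1×3+1 = 4 → write 0 carry 2
  0×3+2 = 2 → write 0 carry 1
  0×3+1 = 1 → write 1
  1×3 = 3 → write 1 carry 1
  0×3+1 = 1 → write 1
  1×3 = 3 → write 1 carry 1
  0×3+1 = 1 → write 1
  0×3 = 0 → write 0
  1×3 = 3 → write 1 carry 1
  remaining carry: 1

0b1101111100110111010011011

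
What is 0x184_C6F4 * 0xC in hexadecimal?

Multiply each base-16 digit by 12, carrying:
  4×12 = 48 → write 0 carry 3
  F×12+3 = 183 → write 7 carry 11
  6×12+11 = 83 → write 3 carry 5
  C×12+5 = 149 → write 5 carry 9
  4×12+9 = 57 → write 9 carry 3
  8×12+3 = 99 → write 3 carry 6
  1×12+6 = 18 → write 2 carry 1
  remaining carry: 1

0x12395370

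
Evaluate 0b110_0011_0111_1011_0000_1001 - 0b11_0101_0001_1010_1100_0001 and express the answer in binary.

Subtract column by column in base 2:
  1-1 → 0
  0-0 → 0
  0-0 → 0
  1-0 → 1
  0-0 → 0
  0-0 → 0
  0-1 → 1 (borrow)
  0-1-1 → 0 (borrow)
  1-0-1 → 0
  1-1 → 0
  0-0 → 0
  1-1 → 0
  1-1 → 0
  1-0 → 1
  1-0 → 1
  0-0 → 0
  1-1 → 0
  1-0 → 1
  0-1 → 1 (borrow)
  0-0-1 → 1 (borrow)
  0-1-1 → 0 (borrow)
  1-1-1 → 1 (borrow)
  1-0-1 → 0

0b1011100110000001001000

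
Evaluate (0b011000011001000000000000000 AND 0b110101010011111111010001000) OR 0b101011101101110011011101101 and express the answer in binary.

0b111011111101110011011101101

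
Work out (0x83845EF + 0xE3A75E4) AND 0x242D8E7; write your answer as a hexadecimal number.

Add column by column in base 16, right to left:
  F+4 = 3 carry 1
  E+E+1 = D carry 1
  5+5+1 = B
  4+7 = B
  8+A = 2 carry 1
  3+3+1 = 7
  8+E = 6 carry 1
  final carry 1
Sum = 0x1672BBD3; now AND with 0x242D8E7:
  1&0=0, 6&2=2, 7&4=4, 2&2=2, B&D=9, B&8=8, D&E=C, 3&7=3

0x24298C3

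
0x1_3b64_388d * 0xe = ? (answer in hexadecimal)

0x113f7b17b6

Multiply each base-16 digit by 14, carrying:
  d×14 = 182 → write 6 carry 11
  8×14+11 = 123 → write b carry 7
  8×14+7 = 119 → write 7 carry 7
  3×14+7 = 49 → write 1 carry 3
  4×14+3 = 59 → write b carry 3
  6×14+3 = 87 → write 7 carry 5
  b×14+5 = 159 → write f carry 9
  3×14+9 = 51 → write 3 carry 3
  1×14+3 = 17 → write 1 carry 1
  remaining carry: 1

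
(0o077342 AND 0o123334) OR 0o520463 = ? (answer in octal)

0o077342 AND 0o123334 = 0o023300.
Then OR with 0o520463.

0o523763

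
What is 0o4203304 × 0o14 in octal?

0o63050460

Multiply each base-8 digit by 12, carrying:
  4×12 = 48 → write 0 carry 6
  0×12+6 = 6 → write 6
  3×12 = 36 → write 4 carry 4
  3×12+4 = 40 → write 0 carry 5
  0×12+5 = 5 → write 5
  2×12 = 24 → write 0 carry 3
  4×12+3 = 51 → write 3 carry 6
  remaining carry: 6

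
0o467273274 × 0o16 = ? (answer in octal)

Multiply each base-8 digit by 14, carrying:
  4×14 = 56 → write 0 carry 7
  7×14+7 = 105 → write 1 carry 13
  2×14+13 = 41 → write 1 carry 5
  3×14+5 = 47 → write 7 carry 5
  7×14+5 = 103 → write 7 carry 12
  2×14+12 = 40 → write 0 carry 5
  7×14+5 = 103 → write 7 carry 12
  6×14+12 = 96 → write 0 carry 12
  4×14+12 = 68 → write 4 carry 8
  remaining carry: 10

0o10407077110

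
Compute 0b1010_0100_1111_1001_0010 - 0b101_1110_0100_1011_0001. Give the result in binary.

0b1000110101011100001

Subtract column by column in base 2:
  0-1 → 1 (borrow)
  1-0-1 → 0
  0-0 → 0
  0-0 → 0
  1-1 → 0
  0-1 → 1 (borrow)
  0-0-1 → 1 (borrow)
  1-1-1 → 1 (borrow)
  1-0-1 → 0
  1-0 → 1
  1-1 → 0
  1-0 → 1
  0-0 → 0
  0-1 → 1 (borrow)
  1-1-1 → 1 (borrow)
  0-1-1 → 0 (borrow)
  0-1-1 → 0 (borrow)
  1-0-1 → 0
  0-1 → 1 (borrow)
  1-0-1 → 0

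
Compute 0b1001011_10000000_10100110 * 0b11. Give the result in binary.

0b111000101000000111110010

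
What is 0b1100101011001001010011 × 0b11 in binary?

0b100110000001011011111001

Multiply each base-2 digit by 3, carrying:
  1×3 = 3 → write 1 carry 1
  1×3+1 = 4 → write 0 carry 2
  0×3+2 = 2 → write 0 carry 1
  0×3+1 = 1 → write 1
  1×3 = 3 → write 1 carry 1
  0×3+1 = 1 → write 1
  1×3 = 3 → write 1 carry 1
  0×3+1 = 1 → write 1
  0×3 = 0 → write 0
  1×3 = 3 → write 1 carry 1
  0×3+1 = 1 → write 1
  0×3 = 0 → write 0
  1×3 = 3 → write 1 carry 1
  1×3+1 = 4 → write 0 carry 2
  0×3+2 = 2 → write 0 carry 1
  1×3+1 = 4 → write 0 carry 2
  0×3+2 = 2 → write 0 carry 1
  1×3+1 = 4 → write 0 carry 2
  0×3+2 = 2 → write 0 carry 1
  0×3+1 = 1 → write 1
  1×3 = 3 → write 1 carry 1
  1×3+1 = 4 → write 0 carry 2
  remaining carry: 10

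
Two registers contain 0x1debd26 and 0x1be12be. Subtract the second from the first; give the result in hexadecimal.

Subtract column by column in base 16:
  6-e → 8 (borrow)
  2-b-1 → 6 (borrow)
  d-2-1 → a
  b-1 → a
  e-e → 0
  d-b → 2
  1-1 → 0

0x20aa68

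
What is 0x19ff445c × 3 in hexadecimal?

0x4dfdcd14

Multiply each base-16 digit by 3, carrying:
  c×3 = 36 → write 4 carry 2
  5×3+2 = 17 → write 1 carry 1
  4×3+1 = 13 → write d
  4×3 = 12 → write c
  f×3 = 45 → write d carry 2
  f×3+2 = 47 → write f carry 2
  9×3+2 = 29 → write d carry 1
  1×3+1 = 4 → write 4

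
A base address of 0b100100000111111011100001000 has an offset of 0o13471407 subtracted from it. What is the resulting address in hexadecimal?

0b100100000111111011100001000 = 0x483F708 in hexadecimal.
0o13471407 = 0x2E7307 in hexadecimal.
Subtract column by column in base 16:
  8-7 → 1
  0-0 → 0
  7-3 → 4
  F-7 → 8
  3-E → 5 (borrow)
  8-2-1 → 5
  4-0 → 4

0x4558401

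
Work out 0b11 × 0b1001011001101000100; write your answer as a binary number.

0b11100001100111001100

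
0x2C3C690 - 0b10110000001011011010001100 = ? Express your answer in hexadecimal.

0b10110000001011011010001100 = 0x2C0B68C in hexadecimal.
Subtract column by column in base 16:
  0-C → 4 (borrow)
  9-8-1 → 0
  6-6 → 0
  C-B → 1
  3-0 → 3
  C-C → 0
  2-2 → 0

0x31004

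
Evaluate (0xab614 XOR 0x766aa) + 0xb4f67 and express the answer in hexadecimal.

First 0xab614 XOR 0x766aa = 0xdd0be.
Add column by column in base 16, right to left:
  e+7 = 5 carry 1
  b+6+1 = 2 carry 1
  0+f+1 = 0 carry 1
  d+4+1 = 2 carry 1
  d+b+1 = 9 carry 1
  final carry 1

0x192025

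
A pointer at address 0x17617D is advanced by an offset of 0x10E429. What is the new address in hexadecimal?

Add column by column in base 16, right to left:
  D+9 = 6 carry 1
  7+2+1 = A
  1+4 = 5
  6+E = 4 carry 1
  7+0+1 = 8
  1+1 = 2

0x2845A6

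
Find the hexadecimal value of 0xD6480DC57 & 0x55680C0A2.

0x54480C002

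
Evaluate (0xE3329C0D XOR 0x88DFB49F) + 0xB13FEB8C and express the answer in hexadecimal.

First 0xE3329C0D XOR 0x88DFB49F = 0x6BED2892.
Add column by column in base 16, right to left:
  2+C = E
  9+8 = 1 carry 1
  8+B+1 = 4 carry 1
  2+E+1 = 1 carry 1
  D+F+1 = D carry 1
  E+3+1 = 2 carry 1
  B+1+1 = D
  6+B = 1 carry 1
  final carry 1

0x11D2D141E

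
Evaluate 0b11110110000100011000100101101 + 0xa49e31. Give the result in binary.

0b11111011001101100111101011110

0xa49e31 = 0b101001001001111000110001 in binary.
Add column by column in base 2, right to left:
  1+1 = 0 carry 1
  0+0+1 = 1
  1+0 = 1
  1+0 = 1
  0+1 = 1
  1+1 = 0 carry 1
  0+0+1 = 1
  0+0 = 0
  1+0 = 1
  0+1 = 1
  0+1 = 1
  0+1 = 1
  1+1 = 0 carry 1
  1+0+1 = 0 carry 1
  0+0+1 = 1
  0+1 = 1
  0+0 = 0
  1+0 = 1
  0+1 = 1
  0+0 = 0
  0+0 = 0
  0+1 = 1
  1+0 = 1
  1+1 = 0 carry 1
  0+0+1 = 1
  1+0 = 1
  1+0 = 1
  1+0 = 1
  1+0 = 1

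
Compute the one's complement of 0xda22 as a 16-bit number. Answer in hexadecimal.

0x25dd

Each hex digit d becomes f−d:
  d→2, a→5, 2→d, 2→d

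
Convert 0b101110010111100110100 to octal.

0o5627464

Group the bits in threes: 101 110 010 111 100 110 100 → 5627464.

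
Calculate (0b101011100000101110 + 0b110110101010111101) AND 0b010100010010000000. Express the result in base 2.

0b10000000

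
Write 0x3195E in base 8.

Expand each hex digit to 4 bits: 3=0011 1=0001 9=1001 5=0101 E=1110.
Group the bits in threes: 110 001 100 101 011 110 → 614536.

0o614536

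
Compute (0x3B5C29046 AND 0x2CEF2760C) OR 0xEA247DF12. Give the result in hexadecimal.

0xEA6C7DF16

0x3B5C29046 AND 0x2CEF2760C = 0x284C21004.
Then OR with 0xEA247DF12.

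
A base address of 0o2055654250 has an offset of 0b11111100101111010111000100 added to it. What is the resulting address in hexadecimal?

0x14aa4e6c

0o2055654250 = 0x10b758a8 in hexadecimal.
0b11111100101111010111000100 = 0x3f2f5c4 in hexadecimal.
Add column by column in base 16, right to left:
  8+4 = c
  a+c = 6 carry 1
  8+5+1 = e
  5+f = 4 carry 1
  7+2+1 = a
  b+f = a carry 1
  0+3+1 = 4
  1+0 = 1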